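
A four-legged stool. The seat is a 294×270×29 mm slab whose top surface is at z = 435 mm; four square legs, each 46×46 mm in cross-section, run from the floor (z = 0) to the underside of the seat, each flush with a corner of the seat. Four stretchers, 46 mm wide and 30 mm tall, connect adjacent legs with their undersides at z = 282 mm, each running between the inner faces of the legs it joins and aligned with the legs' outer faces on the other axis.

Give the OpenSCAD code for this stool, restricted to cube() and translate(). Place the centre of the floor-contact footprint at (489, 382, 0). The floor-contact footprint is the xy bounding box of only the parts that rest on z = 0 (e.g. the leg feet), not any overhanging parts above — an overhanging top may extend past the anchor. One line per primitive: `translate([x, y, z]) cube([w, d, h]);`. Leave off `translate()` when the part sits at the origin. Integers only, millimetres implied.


// leg_h = 435 - 29 = 406
// stretcher span = 294 - 2*46 = 202
translate([342, 247, 406]) cube([294, 270, 29]);
translate([342, 247, 0]) cube([46, 46, 406]);
translate([590, 247, 0]) cube([46, 46, 406]);
translate([342, 471, 0]) cube([46, 46, 406]);
translate([590, 471, 0]) cube([46, 46, 406]);
translate([388, 247, 282]) cube([202, 46, 30]);
translate([388, 471, 282]) cube([202, 46, 30]);
translate([342, 293, 282]) cube([46, 178, 30]);
translate([590, 293, 282]) cube([46, 178, 30]);


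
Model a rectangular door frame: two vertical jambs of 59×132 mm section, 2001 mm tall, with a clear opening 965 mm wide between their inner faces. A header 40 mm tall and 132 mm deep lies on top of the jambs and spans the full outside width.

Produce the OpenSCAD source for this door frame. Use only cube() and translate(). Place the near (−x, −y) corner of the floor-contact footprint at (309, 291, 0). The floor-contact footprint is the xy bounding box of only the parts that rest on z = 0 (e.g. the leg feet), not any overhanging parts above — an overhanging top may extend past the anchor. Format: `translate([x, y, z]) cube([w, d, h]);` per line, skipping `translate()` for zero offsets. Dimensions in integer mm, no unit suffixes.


translate([309, 291, 0]) cube([59, 132, 2001]);
translate([1333, 291, 0]) cube([59, 132, 2001]);
translate([309, 291, 2001]) cube([1083, 132, 40]);


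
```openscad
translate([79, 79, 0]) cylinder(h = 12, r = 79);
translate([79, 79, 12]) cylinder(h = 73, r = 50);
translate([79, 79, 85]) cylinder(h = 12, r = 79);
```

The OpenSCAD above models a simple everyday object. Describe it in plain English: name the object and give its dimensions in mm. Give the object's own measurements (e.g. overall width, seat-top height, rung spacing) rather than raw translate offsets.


A spool: two coaxial disc flanges of radius 79 mm and thickness 12 mm, joined by a core cylinder of radius 50 mm and height 73 mm. The lower flange rests on z = 0 and the three cylinders share a vertical axis.


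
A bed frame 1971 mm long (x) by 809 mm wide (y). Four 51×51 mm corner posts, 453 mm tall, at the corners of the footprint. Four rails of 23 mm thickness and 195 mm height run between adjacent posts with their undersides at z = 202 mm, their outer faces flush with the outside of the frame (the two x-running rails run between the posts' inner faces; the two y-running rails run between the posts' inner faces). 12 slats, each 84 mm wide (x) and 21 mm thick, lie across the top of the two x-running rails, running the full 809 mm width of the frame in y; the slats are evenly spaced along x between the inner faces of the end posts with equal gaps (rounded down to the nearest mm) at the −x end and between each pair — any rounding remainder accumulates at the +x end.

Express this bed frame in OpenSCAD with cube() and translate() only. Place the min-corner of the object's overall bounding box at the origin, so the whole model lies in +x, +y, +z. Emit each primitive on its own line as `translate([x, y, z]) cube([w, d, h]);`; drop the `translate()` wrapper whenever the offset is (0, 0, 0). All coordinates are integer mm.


// slat z = rail_z + rail_h = 202 + 195 = 397
// slat gap = ⌊(1869 − 12·84) / 13⌋ = 66
cube([51, 51, 453]);
translate([0, 758, 0]) cube([51, 51, 453]);
translate([1920, 0, 0]) cube([51, 51, 453]);
translate([1920, 758, 0]) cube([51, 51, 453]);
translate([51, 0, 202]) cube([1869, 23, 195]);
translate([51, 786, 202]) cube([1869, 23, 195]);
translate([0, 51, 202]) cube([23, 707, 195]);
translate([1948, 51, 202]) cube([23, 707, 195]);
translate([117, 0, 397]) cube([84, 809, 21]);
translate([267, 0, 397]) cube([84, 809, 21]);
translate([417, 0, 397]) cube([84, 809, 21]);
translate([567, 0, 397]) cube([84, 809, 21]);
translate([717, 0, 397]) cube([84, 809, 21]);
translate([867, 0, 397]) cube([84, 809, 21]);
translate([1017, 0, 397]) cube([84, 809, 21]);
translate([1167, 0, 397]) cube([84, 809, 21]);
translate([1317, 0, 397]) cube([84, 809, 21]);
translate([1467, 0, 397]) cube([84, 809, 21]);
translate([1617, 0, 397]) cube([84, 809, 21]);
translate([1767, 0, 397]) cube([84, 809, 21]);


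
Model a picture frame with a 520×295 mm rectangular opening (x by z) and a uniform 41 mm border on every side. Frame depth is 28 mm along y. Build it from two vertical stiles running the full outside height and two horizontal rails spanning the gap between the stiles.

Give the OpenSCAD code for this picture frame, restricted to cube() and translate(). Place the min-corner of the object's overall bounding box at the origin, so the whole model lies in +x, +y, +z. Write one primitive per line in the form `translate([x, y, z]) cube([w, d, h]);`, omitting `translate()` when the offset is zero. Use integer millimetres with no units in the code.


cube([41, 28, 377]);
translate([561, 0, 0]) cube([41, 28, 377]);
translate([41, 0, 0]) cube([520, 28, 41]);
translate([41, 0, 336]) cube([520, 28, 41]);


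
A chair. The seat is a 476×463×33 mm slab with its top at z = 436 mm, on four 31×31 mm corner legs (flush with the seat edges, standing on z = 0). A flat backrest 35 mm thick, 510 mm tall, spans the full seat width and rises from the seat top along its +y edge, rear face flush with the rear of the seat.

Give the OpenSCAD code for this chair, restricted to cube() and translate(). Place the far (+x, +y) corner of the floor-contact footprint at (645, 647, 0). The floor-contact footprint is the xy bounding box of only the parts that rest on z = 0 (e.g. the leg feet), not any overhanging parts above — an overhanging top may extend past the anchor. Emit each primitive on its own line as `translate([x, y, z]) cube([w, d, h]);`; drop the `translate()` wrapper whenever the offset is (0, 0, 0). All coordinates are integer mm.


translate([169, 184, 403]) cube([476, 463, 33]);
translate([169, 184, 0]) cube([31, 31, 403]);
translate([614, 184, 0]) cube([31, 31, 403]);
translate([169, 616, 0]) cube([31, 31, 403]);
translate([614, 616, 0]) cube([31, 31, 403]);
translate([169, 612, 436]) cube([476, 35, 510]);


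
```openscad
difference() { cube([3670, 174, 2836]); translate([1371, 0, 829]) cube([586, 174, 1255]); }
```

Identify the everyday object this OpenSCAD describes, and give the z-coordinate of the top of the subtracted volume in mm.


A wall with a window opening. The window head height is 2084 mm.

A wall with a rectangular opening subtracted — a window. Sill at z = 829, opening 1255 mm tall, so the head is at 829 + 1255 = 2084 mm.


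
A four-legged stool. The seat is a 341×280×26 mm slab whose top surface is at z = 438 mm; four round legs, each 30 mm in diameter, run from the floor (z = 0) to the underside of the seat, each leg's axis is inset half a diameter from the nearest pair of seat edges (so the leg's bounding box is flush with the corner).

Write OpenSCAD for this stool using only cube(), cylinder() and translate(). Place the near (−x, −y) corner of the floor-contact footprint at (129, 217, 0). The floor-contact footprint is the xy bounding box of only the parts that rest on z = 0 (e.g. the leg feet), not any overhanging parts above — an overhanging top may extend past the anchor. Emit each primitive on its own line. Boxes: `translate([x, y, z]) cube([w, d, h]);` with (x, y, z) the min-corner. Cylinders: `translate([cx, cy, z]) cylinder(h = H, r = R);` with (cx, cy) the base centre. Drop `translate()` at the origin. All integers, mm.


// leg_h = 438 - 26 = 412
translate([129, 217, 412]) cube([341, 280, 26]);
translate([144, 232, 0]) cylinder(h = 412, r = 15);
translate([455, 232, 0]) cylinder(h = 412, r = 15);
translate([144, 482, 0]) cylinder(h = 412, r = 15);
translate([455, 482, 0]) cylinder(h = 412, r = 15);


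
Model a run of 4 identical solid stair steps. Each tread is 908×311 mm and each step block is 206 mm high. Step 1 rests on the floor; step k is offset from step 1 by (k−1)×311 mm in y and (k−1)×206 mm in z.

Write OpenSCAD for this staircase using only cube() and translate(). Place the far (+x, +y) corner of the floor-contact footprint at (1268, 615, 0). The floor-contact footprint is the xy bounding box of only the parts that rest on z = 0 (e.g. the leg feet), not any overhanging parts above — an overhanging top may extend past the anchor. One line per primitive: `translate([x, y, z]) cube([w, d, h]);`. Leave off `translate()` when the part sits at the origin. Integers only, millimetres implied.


translate([360, 304, 0]) cube([908, 311, 206]);
translate([360, 615, 206]) cube([908, 311, 206]);
translate([360, 926, 412]) cube([908, 311, 206]);
translate([360, 1237, 618]) cube([908, 311, 206]);


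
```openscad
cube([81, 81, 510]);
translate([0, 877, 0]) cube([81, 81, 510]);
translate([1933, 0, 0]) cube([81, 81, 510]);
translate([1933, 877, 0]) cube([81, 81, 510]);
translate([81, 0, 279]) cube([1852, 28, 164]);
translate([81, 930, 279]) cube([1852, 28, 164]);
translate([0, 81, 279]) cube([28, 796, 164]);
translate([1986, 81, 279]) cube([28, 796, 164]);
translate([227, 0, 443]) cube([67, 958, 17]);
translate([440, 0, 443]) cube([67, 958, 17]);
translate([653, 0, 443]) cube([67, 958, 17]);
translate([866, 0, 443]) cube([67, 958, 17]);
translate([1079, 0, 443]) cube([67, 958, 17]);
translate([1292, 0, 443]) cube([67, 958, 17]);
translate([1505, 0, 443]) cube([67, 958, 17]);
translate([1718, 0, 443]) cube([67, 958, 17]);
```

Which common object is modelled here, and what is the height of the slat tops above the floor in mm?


A bed frame. The slat-top height is 460 mm.

Four posts, four rails, and a row of slats — a bed frame. Slats sit on the rails at z = 279 + 164 = 443; with slat thickness 17, the top is 460 mm.


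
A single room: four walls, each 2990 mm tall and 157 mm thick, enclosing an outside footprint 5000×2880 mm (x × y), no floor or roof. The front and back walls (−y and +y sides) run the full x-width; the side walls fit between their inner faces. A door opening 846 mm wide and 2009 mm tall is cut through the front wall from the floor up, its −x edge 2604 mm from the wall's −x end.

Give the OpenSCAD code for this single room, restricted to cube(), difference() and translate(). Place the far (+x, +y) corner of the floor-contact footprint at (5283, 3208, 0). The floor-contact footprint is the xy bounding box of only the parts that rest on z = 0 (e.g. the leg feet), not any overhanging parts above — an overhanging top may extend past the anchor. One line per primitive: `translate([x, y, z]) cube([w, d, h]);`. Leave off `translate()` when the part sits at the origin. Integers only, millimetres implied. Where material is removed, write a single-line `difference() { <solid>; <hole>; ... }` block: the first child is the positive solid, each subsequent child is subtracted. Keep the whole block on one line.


difference() { translate([283, 328, 0]) cube([5000, 157, 2990]); translate([2887, 328, 0]) cube([846, 157, 2009]); }
translate([283, 3051, 0]) cube([5000, 157, 2990]);
translate([283, 485, 0]) cube([157, 2566, 2990]);
translate([5126, 485, 0]) cube([157, 2566, 2990]);


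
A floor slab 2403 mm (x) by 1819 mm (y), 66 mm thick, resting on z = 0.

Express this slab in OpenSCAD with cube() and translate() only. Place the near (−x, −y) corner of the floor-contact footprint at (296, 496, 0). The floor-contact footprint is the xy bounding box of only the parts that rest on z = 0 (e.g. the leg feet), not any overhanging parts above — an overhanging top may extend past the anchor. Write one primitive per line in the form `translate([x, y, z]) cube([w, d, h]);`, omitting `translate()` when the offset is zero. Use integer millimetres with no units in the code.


translate([296, 496, 0]) cube([2403, 1819, 66]);


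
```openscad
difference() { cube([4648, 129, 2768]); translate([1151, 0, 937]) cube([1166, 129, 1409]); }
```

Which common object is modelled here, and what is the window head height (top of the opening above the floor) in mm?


A wall with a window opening. The window head height is 2346 mm.

A wall with a rectangular opening subtracted — a window. Sill at z = 937, opening 1409 mm tall, so the head is at 937 + 1409 = 2346 mm.


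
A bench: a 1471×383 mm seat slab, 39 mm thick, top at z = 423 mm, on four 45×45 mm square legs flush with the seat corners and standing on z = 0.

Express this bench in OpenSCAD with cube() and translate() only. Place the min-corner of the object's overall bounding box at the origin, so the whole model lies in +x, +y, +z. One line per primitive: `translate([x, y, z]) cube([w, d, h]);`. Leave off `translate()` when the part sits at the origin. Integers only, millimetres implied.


translate([0, 0, 384]) cube([1471, 383, 39]);
cube([45, 45, 384]);
translate([0, 338, 0]) cube([45, 45, 384]);
translate([1426, 0, 0]) cube([45, 45, 384]);
translate([1426, 338, 0]) cube([45, 45, 384]);


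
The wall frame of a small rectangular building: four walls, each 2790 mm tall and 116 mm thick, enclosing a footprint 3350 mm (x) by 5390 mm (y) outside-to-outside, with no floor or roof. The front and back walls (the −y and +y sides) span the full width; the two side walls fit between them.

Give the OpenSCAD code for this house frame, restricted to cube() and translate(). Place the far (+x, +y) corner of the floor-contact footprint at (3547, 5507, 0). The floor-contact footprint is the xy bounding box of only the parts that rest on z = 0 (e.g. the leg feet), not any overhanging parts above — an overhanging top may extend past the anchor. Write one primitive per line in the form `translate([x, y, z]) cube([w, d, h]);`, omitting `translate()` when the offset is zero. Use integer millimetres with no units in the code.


translate([197, 117, 0]) cube([3350, 116, 2790]);
translate([197, 5391, 0]) cube([3350, 116, 2790]);
translate([197, 233, 0]) cube([116, 5158, 2790]);
translate([3431, 233, 0]) cube([116, 5158, 2790]);


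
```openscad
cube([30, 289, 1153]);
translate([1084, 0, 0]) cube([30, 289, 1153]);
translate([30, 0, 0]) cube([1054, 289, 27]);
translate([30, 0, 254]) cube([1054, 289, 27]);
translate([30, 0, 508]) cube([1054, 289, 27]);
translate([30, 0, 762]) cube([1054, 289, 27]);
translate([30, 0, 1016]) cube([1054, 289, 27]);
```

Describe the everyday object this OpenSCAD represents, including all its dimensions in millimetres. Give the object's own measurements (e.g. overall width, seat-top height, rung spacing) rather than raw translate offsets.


An open bookshelf. Two side panels, each 30 mm thick, 289 mm deep and 1153 mm tall, stand 1114 mm apart (outside-to-outside). Between them sit 5 shelves, each 27 mm thick and 289 mm deep, spanning the full gap between the sides. The bottom shelf rests on the floor (its underside at z = 0) and the clear gap between one shelf's top and the next shelf's underside is 227 mm.


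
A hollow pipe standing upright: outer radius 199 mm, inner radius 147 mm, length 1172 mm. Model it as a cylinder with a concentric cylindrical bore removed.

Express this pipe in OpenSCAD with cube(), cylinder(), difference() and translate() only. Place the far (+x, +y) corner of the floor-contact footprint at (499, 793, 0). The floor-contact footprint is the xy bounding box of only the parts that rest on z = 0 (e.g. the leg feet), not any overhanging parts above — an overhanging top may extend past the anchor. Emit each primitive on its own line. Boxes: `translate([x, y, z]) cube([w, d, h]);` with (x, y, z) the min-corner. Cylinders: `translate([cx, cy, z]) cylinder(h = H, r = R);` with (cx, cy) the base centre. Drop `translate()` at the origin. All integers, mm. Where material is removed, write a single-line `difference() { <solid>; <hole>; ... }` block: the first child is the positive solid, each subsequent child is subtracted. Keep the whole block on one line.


difference() { translate([300, 594, 0]) cylinder(h = 1172, r = 199); translate([300, 594, 0]) cylinder(h = 1172, r = 147); }


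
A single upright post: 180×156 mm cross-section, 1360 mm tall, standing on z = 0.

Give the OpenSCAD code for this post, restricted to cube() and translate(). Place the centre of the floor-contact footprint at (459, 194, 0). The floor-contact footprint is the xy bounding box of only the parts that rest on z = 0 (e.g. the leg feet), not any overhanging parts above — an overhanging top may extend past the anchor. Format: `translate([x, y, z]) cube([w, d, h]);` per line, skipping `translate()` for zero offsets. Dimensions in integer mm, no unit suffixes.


translate([369, 116, 0]) cube([180, 156, 1360]);


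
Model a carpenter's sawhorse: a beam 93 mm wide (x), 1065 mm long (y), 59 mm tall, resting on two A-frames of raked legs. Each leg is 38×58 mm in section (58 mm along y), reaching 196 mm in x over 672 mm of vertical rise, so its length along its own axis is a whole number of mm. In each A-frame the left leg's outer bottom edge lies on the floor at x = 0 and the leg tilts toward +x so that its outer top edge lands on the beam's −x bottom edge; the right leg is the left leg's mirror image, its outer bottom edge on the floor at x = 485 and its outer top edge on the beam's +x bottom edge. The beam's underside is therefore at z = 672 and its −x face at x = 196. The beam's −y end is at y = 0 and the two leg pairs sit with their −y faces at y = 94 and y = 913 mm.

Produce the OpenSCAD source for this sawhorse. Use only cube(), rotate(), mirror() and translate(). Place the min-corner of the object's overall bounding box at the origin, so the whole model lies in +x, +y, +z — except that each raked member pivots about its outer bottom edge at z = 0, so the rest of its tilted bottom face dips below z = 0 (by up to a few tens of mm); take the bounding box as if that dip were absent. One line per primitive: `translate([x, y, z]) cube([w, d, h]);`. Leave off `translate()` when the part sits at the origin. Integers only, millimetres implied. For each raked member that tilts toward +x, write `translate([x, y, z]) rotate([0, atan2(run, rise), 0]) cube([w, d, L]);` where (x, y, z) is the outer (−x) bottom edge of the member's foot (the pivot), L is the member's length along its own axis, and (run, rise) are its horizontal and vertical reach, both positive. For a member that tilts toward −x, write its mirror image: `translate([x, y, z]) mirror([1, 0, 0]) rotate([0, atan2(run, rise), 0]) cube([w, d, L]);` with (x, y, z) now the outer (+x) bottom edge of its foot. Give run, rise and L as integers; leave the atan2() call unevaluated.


// leg length = √(196² + 672²) = 700
// right-leg outer foot x = 2·196 + 93 = 485
// beam min-corner = (196, 0, 672)
translate([196, 0, 672]) cube([93, 1065, 59]);
translate([0, 94, 0]) rotate([0, atan2(196, 672), 0]) cube([38, 58, 700]);
translate([485, 94, 0]) mirror([1, 0, 0]) rotate([0, atan2(196, 672), 0]) cube([38, 58, 700]);
translate([0, 913, 0]) rotate([0, atan2(196, 672), 0]) cube([38, 58, 700]);
translate([485, 913, 0]) mirror([1, 0, 0]) rotate([0, atan2(196, 672), 0]) cube([38, 58, 700]);


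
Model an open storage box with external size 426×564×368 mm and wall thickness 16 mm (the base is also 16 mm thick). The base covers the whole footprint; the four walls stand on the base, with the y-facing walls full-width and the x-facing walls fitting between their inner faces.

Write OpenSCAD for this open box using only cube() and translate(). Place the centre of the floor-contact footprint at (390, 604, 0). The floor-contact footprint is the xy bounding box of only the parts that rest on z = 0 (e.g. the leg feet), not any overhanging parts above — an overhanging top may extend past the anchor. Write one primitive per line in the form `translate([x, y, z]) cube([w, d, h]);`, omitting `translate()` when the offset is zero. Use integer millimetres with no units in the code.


translate([177, 322, 0]) cube([426, 564, 16]);
translate([177, 322, 16]) cube([426, 16, 352]);
translate([177, 870, 16]) cube([426, 16, 352]);
translate([177, 338, 16]) cube([16, 532, 352]);
translate([587, 338, 16]) cube([16, 532, 352]);


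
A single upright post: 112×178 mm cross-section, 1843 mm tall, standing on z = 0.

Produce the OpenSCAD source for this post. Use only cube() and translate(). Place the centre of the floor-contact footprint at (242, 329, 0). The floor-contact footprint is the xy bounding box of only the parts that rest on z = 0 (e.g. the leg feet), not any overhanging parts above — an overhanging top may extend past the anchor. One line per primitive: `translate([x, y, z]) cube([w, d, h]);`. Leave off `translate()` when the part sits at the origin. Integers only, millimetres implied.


translate([186, 240, 0]) cube([112, 178, 1843]);


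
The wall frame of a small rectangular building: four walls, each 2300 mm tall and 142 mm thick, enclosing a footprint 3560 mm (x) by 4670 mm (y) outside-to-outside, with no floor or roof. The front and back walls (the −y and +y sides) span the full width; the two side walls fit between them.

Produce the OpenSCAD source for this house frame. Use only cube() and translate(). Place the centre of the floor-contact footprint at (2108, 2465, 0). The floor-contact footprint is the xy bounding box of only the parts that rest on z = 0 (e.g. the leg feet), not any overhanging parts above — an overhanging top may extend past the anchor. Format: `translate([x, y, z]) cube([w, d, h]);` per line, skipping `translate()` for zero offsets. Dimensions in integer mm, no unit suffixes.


translate([328, 130, 0]) cube([3560, 142, 2300]);
translate([328, 4658, 0]) cube([3560, 142, 2300]);
translate([328, 272, 0]) cube([142, 4386, 2300]);
translate([3746, 272, 0]) cube([142, 4386, 2300]);


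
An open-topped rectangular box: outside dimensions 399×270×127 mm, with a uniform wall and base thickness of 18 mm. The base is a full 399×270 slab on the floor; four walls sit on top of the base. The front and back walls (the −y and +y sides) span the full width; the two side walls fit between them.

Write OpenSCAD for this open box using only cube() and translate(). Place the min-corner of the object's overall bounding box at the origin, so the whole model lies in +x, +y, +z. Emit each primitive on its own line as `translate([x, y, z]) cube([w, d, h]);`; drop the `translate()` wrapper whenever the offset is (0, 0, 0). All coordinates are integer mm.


cube([399, 270, 18]);
translate([0, 0, 18]) cube([399, 18, 109]);
translate([0, 252, 18]) cube([399, 18, 109]);
translate([0, 18, 18]) cube([18, 234, 109]);
translate([381, 18, 18]) cube([18, 234, 109]);


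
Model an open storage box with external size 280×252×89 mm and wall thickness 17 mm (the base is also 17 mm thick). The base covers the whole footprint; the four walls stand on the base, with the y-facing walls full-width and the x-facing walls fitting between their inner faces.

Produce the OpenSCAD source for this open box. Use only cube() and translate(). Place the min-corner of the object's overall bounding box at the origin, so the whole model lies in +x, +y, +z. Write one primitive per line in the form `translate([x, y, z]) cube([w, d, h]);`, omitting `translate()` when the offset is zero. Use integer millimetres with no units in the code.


cube([280, 252, 17]);
translate([0, 0, 17]) cube([280, 17, 72]);
translate([0, 235, 17]) cube([280, 17, 72]);
translate([0, 17, 17]) cube([17, 218, 72]);
translate([263, 17, 17]) cube([17, 218, 72]);


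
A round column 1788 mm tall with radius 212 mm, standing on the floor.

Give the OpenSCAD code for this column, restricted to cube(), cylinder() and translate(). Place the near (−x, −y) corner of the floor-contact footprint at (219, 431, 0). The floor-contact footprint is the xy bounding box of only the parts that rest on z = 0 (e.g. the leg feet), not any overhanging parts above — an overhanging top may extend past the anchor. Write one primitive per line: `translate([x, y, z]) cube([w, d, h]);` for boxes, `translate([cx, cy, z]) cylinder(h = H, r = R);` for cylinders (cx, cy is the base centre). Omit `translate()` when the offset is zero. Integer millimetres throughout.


translate([431, 643, 0]) cylinder(h = 1788, r = 212);


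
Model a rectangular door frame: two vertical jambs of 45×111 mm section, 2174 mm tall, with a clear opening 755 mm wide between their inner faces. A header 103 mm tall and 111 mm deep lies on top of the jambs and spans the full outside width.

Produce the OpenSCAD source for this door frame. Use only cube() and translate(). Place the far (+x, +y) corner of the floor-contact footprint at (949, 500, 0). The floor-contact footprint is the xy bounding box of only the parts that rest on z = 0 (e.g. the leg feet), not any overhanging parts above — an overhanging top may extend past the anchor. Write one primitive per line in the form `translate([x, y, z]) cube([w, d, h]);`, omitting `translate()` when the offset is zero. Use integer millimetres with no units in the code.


translate([104, 389, 0]) cube([45, 111, 2174]);
translate([904, 389, 0]) cube([45, 111, 2174]);
translate([104, 389, 2174]) cube([845, 111, 103]);


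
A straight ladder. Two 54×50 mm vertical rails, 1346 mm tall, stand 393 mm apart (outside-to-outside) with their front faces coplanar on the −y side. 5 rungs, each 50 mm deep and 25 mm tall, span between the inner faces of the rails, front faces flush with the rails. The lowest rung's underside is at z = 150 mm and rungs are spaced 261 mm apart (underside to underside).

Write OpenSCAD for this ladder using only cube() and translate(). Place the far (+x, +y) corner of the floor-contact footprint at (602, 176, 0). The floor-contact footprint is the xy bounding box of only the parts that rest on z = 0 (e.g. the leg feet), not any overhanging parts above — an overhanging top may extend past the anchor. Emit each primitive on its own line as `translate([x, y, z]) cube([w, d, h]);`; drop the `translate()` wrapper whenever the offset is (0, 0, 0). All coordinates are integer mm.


translate([209, 126, 0]) cube([54, 50, 1346]);
translate([548, 126, 0]) cube([54, 50, 1346]);
translate([263, 126, 150]) cube([285, 50, 25]);
translate([263, 126, 411]) cube([285, 50, 25]);
translate([263, 126, 672]) cube([285, 50, 25]);
translate([263, 126, 933]) cube([285, 50, 25]);
translate([263, 126, 1194]) cube([285, 50, 25]);


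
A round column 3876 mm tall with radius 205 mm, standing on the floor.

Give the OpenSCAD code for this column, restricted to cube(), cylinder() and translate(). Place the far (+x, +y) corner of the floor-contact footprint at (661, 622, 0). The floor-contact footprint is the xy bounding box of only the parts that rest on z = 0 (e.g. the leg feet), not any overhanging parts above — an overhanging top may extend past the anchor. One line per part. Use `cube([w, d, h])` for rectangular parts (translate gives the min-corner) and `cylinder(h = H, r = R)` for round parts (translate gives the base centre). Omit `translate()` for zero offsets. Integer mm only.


translate([456, 417, 0]) cylinder(h = 3876, r = 205);


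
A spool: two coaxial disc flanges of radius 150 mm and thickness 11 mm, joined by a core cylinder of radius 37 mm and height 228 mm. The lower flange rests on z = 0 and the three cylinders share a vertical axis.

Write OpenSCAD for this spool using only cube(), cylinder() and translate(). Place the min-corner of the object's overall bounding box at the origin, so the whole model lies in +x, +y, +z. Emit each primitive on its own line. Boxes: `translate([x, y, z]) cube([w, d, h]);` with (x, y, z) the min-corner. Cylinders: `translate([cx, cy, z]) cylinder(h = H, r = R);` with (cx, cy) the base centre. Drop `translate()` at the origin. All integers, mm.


translate([150, 150, 0]) cylinder(h = 11, r = 150);
translate([150, 150, 11]) cylinder(h = 228, r = 37);
translate([150, 150, 239]) cylinder(h = 11, r = 150);


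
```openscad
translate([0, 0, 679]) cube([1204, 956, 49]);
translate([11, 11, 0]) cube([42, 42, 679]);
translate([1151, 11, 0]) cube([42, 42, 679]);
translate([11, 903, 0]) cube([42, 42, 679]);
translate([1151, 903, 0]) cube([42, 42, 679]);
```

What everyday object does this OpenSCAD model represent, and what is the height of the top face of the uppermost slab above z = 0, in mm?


A table. The table height is 728 mm.

A 1204×956×49 slab sits at z = 679 on four 42 mm square posts — a table. The top surface is at 679 + 49 = 728 mm.


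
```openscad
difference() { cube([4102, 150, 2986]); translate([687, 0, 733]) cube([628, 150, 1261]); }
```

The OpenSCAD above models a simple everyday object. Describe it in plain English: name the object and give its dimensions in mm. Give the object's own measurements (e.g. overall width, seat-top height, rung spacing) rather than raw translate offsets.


A wall 4102 mm long (x), 150 mm thick (y), 2986 mm tall, with a rectangular window opening cut through it. The opening is 628 mm wide and 1261 mm tall; its sill is at z = 733 mm and its near (−x) edge is 687 mm from the wall's −x end. The opening passes through the full wall thickness.


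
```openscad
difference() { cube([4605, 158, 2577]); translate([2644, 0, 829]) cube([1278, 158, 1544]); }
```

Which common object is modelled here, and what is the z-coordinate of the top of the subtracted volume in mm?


A wall with a window opening. The window head height is 2373 mm.

A wall with a rectangular opening subtracted — a window. Sill at z = 829, opening 1544 mm tall, so the head is at 829 + 1544 = 2373 mm.


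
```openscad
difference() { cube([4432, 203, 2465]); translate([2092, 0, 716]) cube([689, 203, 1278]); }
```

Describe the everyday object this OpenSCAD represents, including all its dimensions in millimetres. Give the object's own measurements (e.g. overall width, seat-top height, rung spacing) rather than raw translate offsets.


A wall 4432 mm long (x), 203 mm thick (y), 2465 mm tall, with a rectangular window opening cut through it. The opening is 689 mm wide and 1278 mm tall; its sill is at z = 716 mm and its near (−x) edge is 2092 mm from the wall's −x end. The opening passes through the full wall thickness.


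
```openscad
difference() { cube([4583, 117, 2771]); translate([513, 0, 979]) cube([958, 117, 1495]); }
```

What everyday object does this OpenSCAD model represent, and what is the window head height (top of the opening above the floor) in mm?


A wall with a window opening. The window head height is 2474 mm.

A wall with a rectangular opening subtracted — a window. Sill at z = 979, opening 1495 mm tall, so the head is at 979 + 1495 = 2474 mm.


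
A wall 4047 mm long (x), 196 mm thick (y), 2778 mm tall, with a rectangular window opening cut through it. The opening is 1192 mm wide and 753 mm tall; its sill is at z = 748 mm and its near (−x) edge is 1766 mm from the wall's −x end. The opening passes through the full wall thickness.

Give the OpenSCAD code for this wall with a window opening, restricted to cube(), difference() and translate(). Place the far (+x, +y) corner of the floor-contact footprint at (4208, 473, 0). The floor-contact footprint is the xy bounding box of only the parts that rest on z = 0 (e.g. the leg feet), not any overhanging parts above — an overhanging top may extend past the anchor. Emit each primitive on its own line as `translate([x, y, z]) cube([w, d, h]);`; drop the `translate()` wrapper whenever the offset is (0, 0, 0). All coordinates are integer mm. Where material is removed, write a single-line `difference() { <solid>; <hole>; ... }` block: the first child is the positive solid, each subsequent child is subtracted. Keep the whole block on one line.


difference() { translate([161, 277, 0]) cube([4047, 196, 2778]); translate([1927, 277, 748]) cube([1192, 196, 753]); }


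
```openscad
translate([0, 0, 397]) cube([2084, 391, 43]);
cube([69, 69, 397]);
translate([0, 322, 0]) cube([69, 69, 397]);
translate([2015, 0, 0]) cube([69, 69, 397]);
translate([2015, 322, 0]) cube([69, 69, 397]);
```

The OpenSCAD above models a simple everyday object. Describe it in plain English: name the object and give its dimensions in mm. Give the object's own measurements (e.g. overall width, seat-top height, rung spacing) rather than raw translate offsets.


A bench: a 2084×391 mm seat slab, 43 mm thick, top at z = 440 mm, on four 69×69 mm square legs flush with the seat corners and standing on z = 0.


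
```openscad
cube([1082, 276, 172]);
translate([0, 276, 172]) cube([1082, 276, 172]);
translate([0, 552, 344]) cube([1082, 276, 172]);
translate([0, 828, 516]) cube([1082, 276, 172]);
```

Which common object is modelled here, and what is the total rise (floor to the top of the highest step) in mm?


A staircase. The total rise is 688 mm.

4 identical blocks, each offset up and back from the previous — a staircase. Each step is 172 mm tall and there are 4 of them, so the total rise is 4 × 172 = 688 mm.


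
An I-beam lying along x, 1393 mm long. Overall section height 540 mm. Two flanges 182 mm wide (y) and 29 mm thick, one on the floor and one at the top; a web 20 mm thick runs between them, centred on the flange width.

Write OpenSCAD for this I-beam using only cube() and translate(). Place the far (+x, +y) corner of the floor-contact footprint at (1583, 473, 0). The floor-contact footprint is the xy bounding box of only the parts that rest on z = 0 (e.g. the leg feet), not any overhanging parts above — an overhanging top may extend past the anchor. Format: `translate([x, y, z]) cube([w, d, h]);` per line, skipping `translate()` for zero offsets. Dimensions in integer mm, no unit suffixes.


translate([190, 291, 0]) cube([1393, 182, 29]);
translate([190, 372, 29]) cube([1393, 20, 482]);
translate([190, 291, 511]) cube([1393, 182, 29]);


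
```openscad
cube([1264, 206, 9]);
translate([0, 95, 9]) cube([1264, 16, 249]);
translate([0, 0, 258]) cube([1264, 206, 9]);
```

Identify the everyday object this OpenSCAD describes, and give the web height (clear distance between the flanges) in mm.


An I-beam. The web height is 249 mm.

Two wide flanges with a thin centred web — an I-beam. Overall 267 mm minus two 9 mm flanges gives a web of 267 − 2·9 = 249 mm.


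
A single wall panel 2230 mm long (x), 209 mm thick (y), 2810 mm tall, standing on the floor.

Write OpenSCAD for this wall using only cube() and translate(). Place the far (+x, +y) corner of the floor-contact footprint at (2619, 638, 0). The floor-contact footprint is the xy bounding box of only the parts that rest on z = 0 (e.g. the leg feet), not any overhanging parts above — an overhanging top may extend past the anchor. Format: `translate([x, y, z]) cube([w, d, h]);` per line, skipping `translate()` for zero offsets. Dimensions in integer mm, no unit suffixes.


translate([389, 429, 0]) cube([2230, 209, 2810]);


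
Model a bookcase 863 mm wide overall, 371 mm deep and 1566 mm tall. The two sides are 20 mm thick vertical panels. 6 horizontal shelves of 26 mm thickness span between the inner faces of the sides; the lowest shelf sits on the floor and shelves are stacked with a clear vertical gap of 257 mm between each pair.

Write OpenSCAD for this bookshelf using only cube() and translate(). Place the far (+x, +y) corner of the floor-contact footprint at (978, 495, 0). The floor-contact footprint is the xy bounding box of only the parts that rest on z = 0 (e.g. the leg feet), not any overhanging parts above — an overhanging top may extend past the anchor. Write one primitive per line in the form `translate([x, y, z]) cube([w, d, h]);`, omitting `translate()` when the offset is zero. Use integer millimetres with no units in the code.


translate([115, 124, 0]) cube([20, 371, 1566]);
translate([958, 124, 0]) cube([20, 371, 1566]);
translate([135, 124, 0]) cube([823, 371, 26]);
translate([135, 124, 283]) cube([823, 371, 26]);
translate([135, 124, 566]) cube([823, 371, 26]);
translate([135, 124, 849]) cube([823, 371, 26]);
translate([135, 124, 1132]) cube([823, 371, 26]);
translate([135, 124, 1415]) cube([823, 371, 26]);


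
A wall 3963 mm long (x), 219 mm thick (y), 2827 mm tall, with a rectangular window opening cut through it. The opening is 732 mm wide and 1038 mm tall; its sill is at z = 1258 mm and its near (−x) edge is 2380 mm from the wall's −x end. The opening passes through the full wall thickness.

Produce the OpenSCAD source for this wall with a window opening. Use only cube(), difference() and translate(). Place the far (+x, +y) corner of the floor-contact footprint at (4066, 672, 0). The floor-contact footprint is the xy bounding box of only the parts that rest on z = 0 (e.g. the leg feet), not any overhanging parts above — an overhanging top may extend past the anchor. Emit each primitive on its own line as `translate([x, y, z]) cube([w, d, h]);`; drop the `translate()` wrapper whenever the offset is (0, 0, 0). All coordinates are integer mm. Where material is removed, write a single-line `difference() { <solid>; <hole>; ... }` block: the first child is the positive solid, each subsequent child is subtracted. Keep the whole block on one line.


difference() { translate([103, 453, 0]) cube([3963, 219, 2827]); translate([2483, 453, 1258]) cube([732, 219, 1038]); }


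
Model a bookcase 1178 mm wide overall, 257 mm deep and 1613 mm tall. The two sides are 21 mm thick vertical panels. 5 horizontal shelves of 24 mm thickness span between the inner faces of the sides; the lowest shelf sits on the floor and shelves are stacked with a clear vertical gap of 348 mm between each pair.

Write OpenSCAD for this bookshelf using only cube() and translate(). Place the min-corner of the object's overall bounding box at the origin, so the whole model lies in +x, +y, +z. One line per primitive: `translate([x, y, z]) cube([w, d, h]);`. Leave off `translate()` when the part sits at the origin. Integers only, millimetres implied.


cube([21, 257, 1613]);
translate([1157, 0, 0]) cube([21, 257, 1613]);
translate([21, 0, 0]) cube([1136, 257, 24]);
translate([21, 0, 372]) cube([1136, 257, 24]);
translate([21, 0, 744]) cube([1136, 257, 24]);
translate([21, 0, 1116]) cube([1136, 257, 24]);
translate([21, 0, 1488]) cube([1136, 257, 24]);


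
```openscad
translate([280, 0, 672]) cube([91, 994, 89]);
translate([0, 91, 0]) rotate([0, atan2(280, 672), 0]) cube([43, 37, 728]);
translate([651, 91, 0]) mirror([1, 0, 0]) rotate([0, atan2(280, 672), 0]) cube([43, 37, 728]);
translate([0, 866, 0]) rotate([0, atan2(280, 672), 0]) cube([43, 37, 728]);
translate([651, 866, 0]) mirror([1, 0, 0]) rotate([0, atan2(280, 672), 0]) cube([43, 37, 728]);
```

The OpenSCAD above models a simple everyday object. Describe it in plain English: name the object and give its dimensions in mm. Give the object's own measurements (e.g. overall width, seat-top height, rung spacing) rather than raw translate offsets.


A sawhorse. A 91×994×89 mm beam (x, y, z) sits on two A-frame leg pairs. Each pair is two raked legs of 43×37 mm section (37 mm along y) splaying symmetrically in x. Each leg rises 672 mm vertically over 280 mm of horizontal reach and is 728 mm long along its own axis. Every leg's outer bottom edge rests on the floor and its outer top edge meets a bottom edge of the beam — the left legs (tilting toward +x) meet the beam's −x bottom edge, the right legs (their mirror images, tilting toward −x) meet its +x bottom edge — so the leg tops tuck under the beam, the beam's underside is 672 mm above the floor, and the feet are 651 mm apart outside-to-outside with the beam centred between them. The two leg pairs are set in 91 mm from either end of the beam.
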